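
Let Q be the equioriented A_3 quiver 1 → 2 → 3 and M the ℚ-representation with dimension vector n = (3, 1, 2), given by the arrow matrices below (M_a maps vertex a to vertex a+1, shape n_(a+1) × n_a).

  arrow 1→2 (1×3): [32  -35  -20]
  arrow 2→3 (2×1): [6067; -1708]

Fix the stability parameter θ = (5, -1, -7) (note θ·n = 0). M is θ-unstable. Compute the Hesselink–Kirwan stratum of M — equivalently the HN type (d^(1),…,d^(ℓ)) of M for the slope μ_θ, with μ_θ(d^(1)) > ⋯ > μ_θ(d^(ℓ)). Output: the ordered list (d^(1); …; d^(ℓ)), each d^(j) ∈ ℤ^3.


Via rank(M_{q-1}∘⋯∘M_p): M ≅ I[1,1]^2, I[1,3], I[3,3].
μ_θ-semistable layers: μ^(1)=5; μ^(2)=-1; μ^(3)=-7

((2, 0, 0); (1, 1, 1); (0, 0, 1))


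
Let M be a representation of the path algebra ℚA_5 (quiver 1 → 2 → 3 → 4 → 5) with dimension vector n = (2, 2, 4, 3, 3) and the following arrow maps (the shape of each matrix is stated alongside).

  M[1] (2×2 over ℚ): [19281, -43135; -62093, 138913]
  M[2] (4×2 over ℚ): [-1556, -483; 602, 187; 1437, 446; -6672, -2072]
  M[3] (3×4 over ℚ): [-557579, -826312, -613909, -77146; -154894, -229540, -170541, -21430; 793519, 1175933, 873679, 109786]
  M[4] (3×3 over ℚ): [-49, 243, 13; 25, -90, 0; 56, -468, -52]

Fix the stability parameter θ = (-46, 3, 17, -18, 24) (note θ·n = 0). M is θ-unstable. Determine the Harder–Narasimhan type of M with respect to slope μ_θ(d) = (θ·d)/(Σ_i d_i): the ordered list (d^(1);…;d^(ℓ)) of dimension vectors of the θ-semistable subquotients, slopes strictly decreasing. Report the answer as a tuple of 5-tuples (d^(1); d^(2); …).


Interval decomposition of M: I[1,4], I[1,5], I[3,3], I[3,5], I[5,5].
HN type (ℓ=5): μ^(1)=24; μ^(2)=17; μ^(3)=2/3; μ^(4)=-1/2; μ^(5)=-46

((0, 0, 0, 0, 3); (0, 0, 1, 0, 0); (0, 2, 2, 2, 0); (0, 0, 1, 1, 0); (2, 0, 0, 0, 0))


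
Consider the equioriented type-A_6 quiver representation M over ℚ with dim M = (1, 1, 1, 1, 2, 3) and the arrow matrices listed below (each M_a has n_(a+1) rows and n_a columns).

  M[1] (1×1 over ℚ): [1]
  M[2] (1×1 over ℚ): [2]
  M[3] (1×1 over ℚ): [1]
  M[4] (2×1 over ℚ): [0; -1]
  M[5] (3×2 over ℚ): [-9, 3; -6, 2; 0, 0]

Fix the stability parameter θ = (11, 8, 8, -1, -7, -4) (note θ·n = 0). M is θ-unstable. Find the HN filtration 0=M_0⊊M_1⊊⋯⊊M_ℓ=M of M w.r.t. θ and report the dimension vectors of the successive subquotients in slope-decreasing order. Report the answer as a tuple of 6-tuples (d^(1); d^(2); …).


Via rank(M_{q-1}∘⋯∘M_p): M ≅ I[1,6], I[5,5], I[6,6]^2.
μ_θ-semistable layers: μ^(1)=5/2; μ^(2)=-4; μ^(3)=-7

((1, 1, 1, 1, 1, 1); (0, 0, 0, 0, 0, 2); (0, 0, 0, 0, 1, 0))


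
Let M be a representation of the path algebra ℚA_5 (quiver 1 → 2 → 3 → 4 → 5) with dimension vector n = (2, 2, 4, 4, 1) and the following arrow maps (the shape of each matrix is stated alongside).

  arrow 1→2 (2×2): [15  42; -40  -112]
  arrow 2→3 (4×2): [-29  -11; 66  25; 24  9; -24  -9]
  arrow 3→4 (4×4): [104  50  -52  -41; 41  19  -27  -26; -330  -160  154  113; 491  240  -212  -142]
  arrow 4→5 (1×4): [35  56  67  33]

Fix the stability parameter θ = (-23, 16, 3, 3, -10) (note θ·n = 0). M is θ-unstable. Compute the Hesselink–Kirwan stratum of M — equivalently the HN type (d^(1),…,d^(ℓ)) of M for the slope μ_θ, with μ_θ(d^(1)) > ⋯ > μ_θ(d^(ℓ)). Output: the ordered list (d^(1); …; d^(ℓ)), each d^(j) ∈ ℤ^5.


Interval decomposition of M: I[1,1], I[1,5], I[2,4], I[3,3], I[3,4], I[4,4].
HN type (ℓ=3): μ^(1)=22/3; μ^(2)=3; μ^(3)=-23

((0, 1, 1, 1, 0); (0, 1, 3, 3, 1); (2, 0, 0, 0, 0))


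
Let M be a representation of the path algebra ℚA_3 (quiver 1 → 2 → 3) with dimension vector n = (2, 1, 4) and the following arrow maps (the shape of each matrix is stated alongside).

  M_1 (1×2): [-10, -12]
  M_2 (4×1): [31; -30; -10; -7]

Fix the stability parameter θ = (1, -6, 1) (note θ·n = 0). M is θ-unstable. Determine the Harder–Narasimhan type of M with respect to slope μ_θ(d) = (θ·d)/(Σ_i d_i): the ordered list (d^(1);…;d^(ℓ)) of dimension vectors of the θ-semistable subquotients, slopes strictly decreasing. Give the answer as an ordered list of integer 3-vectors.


Interval decomposition of M: I[1,1], I[1,3], I[3,3]^3.
HN type (ℓ=2): μ^(1)=1; μ^(2)=-5/2

((1, 0, 4); (1, 1, 0))


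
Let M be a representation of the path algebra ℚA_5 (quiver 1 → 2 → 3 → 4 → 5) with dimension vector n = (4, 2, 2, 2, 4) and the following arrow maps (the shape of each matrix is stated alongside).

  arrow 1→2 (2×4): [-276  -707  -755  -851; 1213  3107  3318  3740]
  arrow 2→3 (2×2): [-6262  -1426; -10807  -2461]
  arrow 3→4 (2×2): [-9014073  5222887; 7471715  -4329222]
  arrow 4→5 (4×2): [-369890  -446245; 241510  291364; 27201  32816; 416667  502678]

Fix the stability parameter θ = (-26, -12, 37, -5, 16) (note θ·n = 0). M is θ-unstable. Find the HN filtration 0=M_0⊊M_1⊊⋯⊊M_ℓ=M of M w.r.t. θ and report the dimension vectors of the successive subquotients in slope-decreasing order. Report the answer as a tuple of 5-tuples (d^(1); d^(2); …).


Via rank(M_{q-1}∘⋯∘M_p): M ≅ I[1,1]^2, I[1,2], I[1,5], I[3,5], I[5,5]^2.
μ_θ-semistable layers: μ^(1)=16; μ^(2)=-12; μ^(3)=-26

((0, 0, 2, 2, 4); (0, 2, 0, 0, 0); (4, 0, 0, 0, 0))


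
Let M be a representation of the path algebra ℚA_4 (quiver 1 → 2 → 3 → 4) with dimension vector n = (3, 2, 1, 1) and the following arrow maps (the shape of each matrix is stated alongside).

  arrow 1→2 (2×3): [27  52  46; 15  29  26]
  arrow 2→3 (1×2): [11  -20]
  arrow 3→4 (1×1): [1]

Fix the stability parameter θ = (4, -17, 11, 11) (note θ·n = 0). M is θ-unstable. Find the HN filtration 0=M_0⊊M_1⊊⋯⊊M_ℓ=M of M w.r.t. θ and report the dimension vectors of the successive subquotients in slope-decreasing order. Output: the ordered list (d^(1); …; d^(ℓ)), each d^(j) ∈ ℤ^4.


Interval decomposition of M: I[1,1], I[1,2], I[1,4].
HN type (ℓ=3): μ^(1)=11; μ^(2)=4; μ^(3)=-13/2

((0, 0, 1, 1); (1, 0, 0, 0); (2, 2, 0, 0))


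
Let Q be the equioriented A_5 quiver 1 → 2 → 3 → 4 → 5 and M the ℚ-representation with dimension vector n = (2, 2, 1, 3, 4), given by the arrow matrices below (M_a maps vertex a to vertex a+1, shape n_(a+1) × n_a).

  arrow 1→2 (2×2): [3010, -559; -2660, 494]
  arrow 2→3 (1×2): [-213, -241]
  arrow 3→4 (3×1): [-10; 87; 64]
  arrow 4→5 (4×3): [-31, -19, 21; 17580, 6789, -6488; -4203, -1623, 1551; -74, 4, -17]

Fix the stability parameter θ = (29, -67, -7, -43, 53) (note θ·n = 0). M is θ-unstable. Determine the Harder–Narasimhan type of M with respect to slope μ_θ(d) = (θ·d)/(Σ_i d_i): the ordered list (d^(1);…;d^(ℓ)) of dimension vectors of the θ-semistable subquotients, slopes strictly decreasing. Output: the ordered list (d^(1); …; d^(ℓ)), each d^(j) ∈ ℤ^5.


Barcode: M ≅ I[1,1], I[1,5], I[2,2], I[4,5]^2, I[5,5]. HN layers by μ_θ (5 steps, strictly decreasing):
  μ^(1)=53; μ^(2)=29; μ^(3)=-22; μ^(4)=-43; μ^(5)=-67

((0, 0, 0, 0, 4); (1, 0, 0, 0, 0); (1, 1, 1, 1, 0); (0, 0, 0, 2, 0); (0, 1, 0, 0, 0))


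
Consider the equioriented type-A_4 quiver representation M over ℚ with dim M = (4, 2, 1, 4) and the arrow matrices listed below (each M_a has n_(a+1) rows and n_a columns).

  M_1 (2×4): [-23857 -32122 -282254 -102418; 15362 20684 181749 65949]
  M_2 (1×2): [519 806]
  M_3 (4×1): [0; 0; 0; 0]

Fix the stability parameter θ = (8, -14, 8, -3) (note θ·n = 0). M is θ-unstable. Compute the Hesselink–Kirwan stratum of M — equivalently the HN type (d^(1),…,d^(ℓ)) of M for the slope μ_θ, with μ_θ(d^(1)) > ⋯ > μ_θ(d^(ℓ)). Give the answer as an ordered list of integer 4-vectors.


Via rank(M_{q-1}∘⋯∘M_p): M ≅ I[1,1]^2, I[1,2], I[1,3], I[4,4]^4.
μ_θ-semistable layers: μ^(1)=8; μ^(2)=-3

((2, 0, 1, 0); (2, 2, 0, 4))


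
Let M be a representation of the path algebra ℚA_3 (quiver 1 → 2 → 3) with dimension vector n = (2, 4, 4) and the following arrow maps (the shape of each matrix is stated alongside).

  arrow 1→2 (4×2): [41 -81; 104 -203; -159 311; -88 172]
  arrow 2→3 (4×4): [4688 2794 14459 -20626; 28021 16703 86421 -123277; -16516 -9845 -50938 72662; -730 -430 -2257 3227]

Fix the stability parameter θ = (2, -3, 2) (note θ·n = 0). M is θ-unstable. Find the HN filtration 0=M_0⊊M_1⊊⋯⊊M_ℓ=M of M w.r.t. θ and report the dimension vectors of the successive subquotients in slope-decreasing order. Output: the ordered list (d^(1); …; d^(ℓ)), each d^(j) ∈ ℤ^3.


Interval decomposition of M: I[1,3]^2, I[2,3]^2.
HN type (ℓ=3): μ^(1)=2; μ^(2)=-1/2; μ^(3)=-3

((0, 0, 4); (2, 2, 0); (0, 2, 0))


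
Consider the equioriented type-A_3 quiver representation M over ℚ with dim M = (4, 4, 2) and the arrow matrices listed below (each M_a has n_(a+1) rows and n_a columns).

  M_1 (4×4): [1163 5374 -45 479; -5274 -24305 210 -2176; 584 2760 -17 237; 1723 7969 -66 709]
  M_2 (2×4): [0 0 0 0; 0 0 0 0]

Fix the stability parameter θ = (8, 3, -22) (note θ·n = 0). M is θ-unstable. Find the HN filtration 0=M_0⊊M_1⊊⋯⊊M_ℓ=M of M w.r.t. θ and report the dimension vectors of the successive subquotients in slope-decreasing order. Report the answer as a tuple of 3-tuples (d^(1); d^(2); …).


Interval decomposition of M: I[1,2]^4, I[3,3]^2.
HN type (ℓ=2): μ^(1)=11/2; μ^(2)=-22

((4, 4, 0); (0, 0, 2))


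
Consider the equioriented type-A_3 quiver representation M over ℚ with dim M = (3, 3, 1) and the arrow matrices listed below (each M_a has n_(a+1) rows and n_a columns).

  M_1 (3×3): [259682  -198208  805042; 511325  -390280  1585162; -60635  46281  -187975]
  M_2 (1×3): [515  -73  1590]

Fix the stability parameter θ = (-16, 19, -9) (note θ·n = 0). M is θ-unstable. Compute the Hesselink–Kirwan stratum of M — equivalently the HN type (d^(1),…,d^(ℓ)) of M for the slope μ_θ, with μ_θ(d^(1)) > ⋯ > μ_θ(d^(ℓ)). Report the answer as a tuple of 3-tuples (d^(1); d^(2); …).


Interval decomposition of M: I[1,2]^2, I[1,3].
HN type (ℓ=3): μ^(1)=19; μ^(2)=5; μ^(3)=-16

((0, 2, 0); (0, 1, 1); (3, 0, 0))


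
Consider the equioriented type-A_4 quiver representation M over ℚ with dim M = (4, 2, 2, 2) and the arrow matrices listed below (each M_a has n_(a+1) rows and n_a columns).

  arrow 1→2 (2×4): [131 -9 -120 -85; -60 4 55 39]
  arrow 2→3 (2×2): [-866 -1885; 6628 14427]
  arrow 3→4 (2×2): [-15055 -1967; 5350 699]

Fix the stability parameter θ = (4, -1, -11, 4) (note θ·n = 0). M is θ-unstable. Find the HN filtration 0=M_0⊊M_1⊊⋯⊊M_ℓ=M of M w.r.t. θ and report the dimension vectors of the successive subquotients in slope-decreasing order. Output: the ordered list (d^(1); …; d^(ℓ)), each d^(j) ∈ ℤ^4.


Via rank(M_{q-1}∘⋯∘M_p): M ≅ I[1,1]^2, I[1,4]^2.
μ_θ-semistable layers: μ^(1)=4; μ^(2)=-8/3

((2, 0, 0, 2); (2, 2, 2, 0))


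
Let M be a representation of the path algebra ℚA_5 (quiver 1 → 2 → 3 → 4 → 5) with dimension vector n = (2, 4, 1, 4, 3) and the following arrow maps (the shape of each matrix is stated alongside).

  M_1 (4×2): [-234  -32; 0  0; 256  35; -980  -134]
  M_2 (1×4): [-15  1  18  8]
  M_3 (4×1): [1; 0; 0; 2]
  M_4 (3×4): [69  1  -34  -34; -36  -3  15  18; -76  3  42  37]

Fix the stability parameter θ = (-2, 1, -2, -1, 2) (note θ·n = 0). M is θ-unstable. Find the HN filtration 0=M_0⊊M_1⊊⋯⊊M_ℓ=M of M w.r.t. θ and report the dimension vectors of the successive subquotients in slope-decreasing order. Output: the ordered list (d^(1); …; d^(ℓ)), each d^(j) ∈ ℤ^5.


Interval decomposition of M: I[1,2], I[1,5], I[2,2]^2, I[4,4], I[4,5]^2.
HN type (ℓ=5): μ^(1)=2; μ^(2)=1; μ^(3)=-2/3; μ^(4)=-1; μ^(5)=-2

((0, 0, 0, 0, 3); (0, 3, 0, 0, 0); (0, 1, 1, 1, 0); (0, 0, 0, 3, 0); (2, 0, 0, 0, 0))


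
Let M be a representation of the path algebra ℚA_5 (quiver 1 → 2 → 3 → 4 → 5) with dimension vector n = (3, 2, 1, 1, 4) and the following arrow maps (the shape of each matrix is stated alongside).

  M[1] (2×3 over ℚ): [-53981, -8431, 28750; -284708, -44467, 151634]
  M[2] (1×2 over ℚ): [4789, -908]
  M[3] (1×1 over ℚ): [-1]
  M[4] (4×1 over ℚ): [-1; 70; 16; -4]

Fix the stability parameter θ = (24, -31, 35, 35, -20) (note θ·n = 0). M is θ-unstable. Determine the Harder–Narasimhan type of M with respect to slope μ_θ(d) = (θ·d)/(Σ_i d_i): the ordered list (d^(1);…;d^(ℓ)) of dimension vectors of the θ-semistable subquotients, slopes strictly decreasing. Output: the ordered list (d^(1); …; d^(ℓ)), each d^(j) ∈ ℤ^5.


Barcode: M ≅ I[1,1], I[1,2], I[1,5], I[5,5]^3. HN layers by μ_θ (4 steps, strictly decreasing):
  μ^(1)=24; μ^(2)=50/3; μ^(3)=-7/2; μ^(4)=-20

((1, 0, 0, 0, 0); (0, 0, 1, 1, 1); (2, 2, 0, 0, 0); (0, 0, 0, 0, 3))


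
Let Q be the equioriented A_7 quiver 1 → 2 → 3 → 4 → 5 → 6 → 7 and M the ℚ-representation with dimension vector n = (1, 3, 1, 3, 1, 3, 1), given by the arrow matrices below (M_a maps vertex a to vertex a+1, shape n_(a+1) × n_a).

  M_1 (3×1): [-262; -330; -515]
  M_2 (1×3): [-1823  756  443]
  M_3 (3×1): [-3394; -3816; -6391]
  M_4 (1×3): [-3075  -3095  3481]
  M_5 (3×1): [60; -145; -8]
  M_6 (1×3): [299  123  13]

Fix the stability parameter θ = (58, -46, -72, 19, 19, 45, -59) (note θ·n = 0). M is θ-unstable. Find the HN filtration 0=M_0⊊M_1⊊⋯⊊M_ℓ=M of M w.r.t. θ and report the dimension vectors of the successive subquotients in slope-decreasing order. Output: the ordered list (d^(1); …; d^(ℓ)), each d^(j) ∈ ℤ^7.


Barcode: M ≅ I[1,7], I[2,2]^2, I[4,4]^2, I[6,6]^2. HN layers by μ_θ (5 steps, strictly decreasing):
  μ^(1)=45; μ^(2)=19; μ^(3)=6; μ^(4)=-20; μ^(5)=-46

((0, 0, 0, 0, 0, 2, 0); (0, 0, 0, 2, 0, 0, 0); (0, 0, 0, 1, 1, 1, 1); (1, 1, 1, 0, 0, 0, 0); (0, 2, 0, 0, 0, 0, 0))


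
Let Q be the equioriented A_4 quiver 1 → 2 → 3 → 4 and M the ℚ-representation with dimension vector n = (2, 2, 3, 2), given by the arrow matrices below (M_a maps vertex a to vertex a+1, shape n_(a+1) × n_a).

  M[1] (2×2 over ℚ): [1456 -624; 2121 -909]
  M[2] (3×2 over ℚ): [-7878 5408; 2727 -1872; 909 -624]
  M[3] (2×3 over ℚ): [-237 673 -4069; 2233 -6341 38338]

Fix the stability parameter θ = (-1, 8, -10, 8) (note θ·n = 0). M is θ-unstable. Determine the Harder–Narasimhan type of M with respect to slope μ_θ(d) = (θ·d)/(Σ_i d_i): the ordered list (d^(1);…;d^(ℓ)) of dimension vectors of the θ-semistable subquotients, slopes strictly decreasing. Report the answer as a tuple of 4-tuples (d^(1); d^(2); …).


Via rank(M_{q-1}∘⋯∘M_p): M ≅ I[1,1], I[1,2], I[2,4], I[3,3], I[3,4].
μ_θ-semistable layers: μ^(1)=8; μ^(2)=-1; μ^(3)=-10

((0, 1, 0, 2); (2, 1, 1, 0); (0, 0, 2, 0))


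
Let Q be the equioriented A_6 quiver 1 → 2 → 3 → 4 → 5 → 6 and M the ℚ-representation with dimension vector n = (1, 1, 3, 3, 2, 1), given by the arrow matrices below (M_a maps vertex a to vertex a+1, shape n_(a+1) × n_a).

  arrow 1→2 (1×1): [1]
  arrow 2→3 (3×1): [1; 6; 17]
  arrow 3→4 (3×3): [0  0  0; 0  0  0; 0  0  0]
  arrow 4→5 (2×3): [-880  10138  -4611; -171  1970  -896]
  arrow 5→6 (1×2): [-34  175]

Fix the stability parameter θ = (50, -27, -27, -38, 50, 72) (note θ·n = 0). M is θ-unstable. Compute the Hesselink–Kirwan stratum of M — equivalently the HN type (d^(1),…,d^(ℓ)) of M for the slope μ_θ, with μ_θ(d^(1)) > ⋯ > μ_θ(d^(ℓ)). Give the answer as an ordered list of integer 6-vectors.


Via rank(M_{q-1}∘⋯∘M_p): M ≅ I[1,3], I[3,3]^2, I[4,4], I[4,5], I[4,6].
μ_θ-semistable layers: μ^(1)=72; μ^(2)=50; μ^(3)=-4/3; μ^(4)=-27; μ^(5)=-38

((0, 0, 0, 0, 0, 1); (0, 0, 0, 0, 2, 0); (1, 1, 1, 0, 0, 0); (0, 0, 2, 0, 0, 0); (0, 0, 0, 3, 0, 0))


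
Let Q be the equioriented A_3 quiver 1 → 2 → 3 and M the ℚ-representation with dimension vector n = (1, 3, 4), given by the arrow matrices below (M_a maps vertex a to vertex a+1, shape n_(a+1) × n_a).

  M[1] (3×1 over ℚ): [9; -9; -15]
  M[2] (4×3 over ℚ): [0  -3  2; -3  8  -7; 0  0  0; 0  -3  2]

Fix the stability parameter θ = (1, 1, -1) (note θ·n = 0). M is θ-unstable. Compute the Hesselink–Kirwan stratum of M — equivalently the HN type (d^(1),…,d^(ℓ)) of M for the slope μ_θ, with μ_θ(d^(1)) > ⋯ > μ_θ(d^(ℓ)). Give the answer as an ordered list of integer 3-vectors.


Interval decomposition of M: I[1,3], I[2,2], I[2,3], I[3,3]^2.
HN type (ℓ=4): μ^(1)=1; μ^(2)=1/3; μ^(3)=0; μ^(4)=-1

((0, 1, 0); (1, 1, 1); (0, 1, 1); (0, 0, 2))


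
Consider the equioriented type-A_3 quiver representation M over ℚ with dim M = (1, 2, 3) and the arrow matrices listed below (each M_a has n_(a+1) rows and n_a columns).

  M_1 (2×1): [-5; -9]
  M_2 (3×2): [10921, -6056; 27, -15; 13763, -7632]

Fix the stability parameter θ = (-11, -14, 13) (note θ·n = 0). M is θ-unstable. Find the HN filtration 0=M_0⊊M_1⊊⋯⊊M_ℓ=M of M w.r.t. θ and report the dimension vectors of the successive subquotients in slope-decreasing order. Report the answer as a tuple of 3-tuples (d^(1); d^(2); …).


Via rank(M_{q-1}∘⋯∘M_p): M ≅ I[1,3], I[2,3], I[3,3].
μ_θ-semistable layers: μ^(1)=13; μ^(2)=-25/2; μ^(3)=-14

((0, 0, 3); (1, 1, 0); (0, 1, 0))


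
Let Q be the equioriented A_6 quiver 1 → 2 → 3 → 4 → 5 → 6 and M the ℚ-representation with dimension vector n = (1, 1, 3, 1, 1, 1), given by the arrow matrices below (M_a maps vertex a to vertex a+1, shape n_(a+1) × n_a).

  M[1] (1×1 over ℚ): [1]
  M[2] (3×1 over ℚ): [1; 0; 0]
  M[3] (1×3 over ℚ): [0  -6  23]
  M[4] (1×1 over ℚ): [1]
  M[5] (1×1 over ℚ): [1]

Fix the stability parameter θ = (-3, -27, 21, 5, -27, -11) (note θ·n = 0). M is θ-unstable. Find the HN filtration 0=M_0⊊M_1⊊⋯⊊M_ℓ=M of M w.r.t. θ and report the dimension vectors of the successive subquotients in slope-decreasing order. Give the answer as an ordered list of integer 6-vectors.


Interval decomposition of M: I[1,3], I[3,3], I[3,6].
HN type (ℓ=3): μ^(1)=21; μ^(2)=-3; μ^(3)=-15

((0, 0, 2, 0, 0, 0); (0, 0, 1, 1, 1, 1); (1, 1, 0, 0, 0, 0))


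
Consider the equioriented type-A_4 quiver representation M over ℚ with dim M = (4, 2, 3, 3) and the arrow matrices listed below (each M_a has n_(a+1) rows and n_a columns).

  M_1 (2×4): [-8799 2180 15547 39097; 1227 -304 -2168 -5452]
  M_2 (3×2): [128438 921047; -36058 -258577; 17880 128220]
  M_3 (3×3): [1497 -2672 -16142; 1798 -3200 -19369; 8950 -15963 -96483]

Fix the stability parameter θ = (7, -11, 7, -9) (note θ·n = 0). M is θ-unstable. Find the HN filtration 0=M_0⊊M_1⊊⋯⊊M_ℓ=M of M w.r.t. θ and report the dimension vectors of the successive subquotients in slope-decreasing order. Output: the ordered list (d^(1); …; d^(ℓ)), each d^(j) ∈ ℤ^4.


Interval decomposition of M: I[1,1]^2, I[1,2], I[1,4], I[3,4]^2.
HN type (ℓ=3): μ^(1)=7; μ^(2)=-1; μ^(3)=-2

((2, 0, 0, 0); (0, 0, 3, 3); (2, 2, 0, 0))


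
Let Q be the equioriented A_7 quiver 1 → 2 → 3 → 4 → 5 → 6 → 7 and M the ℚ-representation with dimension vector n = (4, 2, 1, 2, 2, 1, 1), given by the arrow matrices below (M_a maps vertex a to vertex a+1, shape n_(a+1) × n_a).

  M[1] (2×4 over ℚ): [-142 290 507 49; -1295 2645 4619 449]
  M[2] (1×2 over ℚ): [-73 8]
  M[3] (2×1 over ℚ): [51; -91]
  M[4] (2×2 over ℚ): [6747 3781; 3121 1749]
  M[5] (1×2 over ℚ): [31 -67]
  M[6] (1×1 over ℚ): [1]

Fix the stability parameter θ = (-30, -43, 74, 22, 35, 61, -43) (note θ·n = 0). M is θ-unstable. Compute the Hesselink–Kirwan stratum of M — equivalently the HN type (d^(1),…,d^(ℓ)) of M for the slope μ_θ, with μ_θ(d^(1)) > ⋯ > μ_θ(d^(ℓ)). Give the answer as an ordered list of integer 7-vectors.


Via rank(M_{q-1}∘⋯∘M_p): M ≅ I[1,1]^2, I[1,2], I[1,7], I[4,5].
μ_θ-semistable layers: μ^(1)=35; μ^(2)=149/5; μ^(3)=22; μ^(4)=-30; μ^(5)=-73/2

((0, 0, 0, 0, 1, 0, 0); (0, 0, 1, 1, 1, 1, 1); (0, 0, 0, 1, 0, 0, 0); (2, 0, 0, 0, 0, 0, 0); (2, 2, 0, 0, 0, 0, 0))


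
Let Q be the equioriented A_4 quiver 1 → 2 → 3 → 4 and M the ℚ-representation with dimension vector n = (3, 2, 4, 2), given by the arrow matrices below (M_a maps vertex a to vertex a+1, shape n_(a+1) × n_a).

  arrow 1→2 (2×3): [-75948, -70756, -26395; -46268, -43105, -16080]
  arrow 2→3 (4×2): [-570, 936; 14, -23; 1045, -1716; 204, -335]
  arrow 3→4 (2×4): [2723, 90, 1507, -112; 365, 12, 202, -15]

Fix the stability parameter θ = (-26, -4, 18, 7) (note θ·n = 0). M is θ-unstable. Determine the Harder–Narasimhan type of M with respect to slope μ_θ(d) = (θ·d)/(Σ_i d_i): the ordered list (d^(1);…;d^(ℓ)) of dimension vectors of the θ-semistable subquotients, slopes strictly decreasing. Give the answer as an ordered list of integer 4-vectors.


Interval decomposition of M: I[1,1], I[1,4]^2, I[3,3]^2.
HN type (ℓ=4): μ^(1)=18; μ^(2)=25/2; μ^(3)=-4; μ^(4)=-26

((0, 0, 2, 0); (0, 0, 2, 2); (0, 2, 0, 0); (3, 0, 0, 0))


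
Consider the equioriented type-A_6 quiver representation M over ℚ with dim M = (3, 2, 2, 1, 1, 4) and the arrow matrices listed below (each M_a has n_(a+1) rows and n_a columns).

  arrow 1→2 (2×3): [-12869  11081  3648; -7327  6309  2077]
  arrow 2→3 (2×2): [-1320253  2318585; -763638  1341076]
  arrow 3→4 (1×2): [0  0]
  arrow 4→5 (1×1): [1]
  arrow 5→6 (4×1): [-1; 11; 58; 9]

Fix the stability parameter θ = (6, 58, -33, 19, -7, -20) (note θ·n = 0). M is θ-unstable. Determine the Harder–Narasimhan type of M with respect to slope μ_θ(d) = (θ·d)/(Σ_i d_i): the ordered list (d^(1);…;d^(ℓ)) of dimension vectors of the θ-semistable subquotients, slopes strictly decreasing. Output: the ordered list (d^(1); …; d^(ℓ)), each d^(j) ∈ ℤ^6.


Via rank(M_{q-1}∘⋯∘M_p): M ≅ I[1,1], I[1,3]^2, I[4,6], I[6,6]^3.
μ_θ-semistable layers: μ^(1)=25/2; μ^(2)=6; μ^(3)=-8/3; μ^(4)=-20

((0, 2, 2, 0, 0, 0); (3, 0, 0, 0, 0, 0); (0, 0, 0, 1, 1, 1); (0, 0, 0, 0, 0, 3))


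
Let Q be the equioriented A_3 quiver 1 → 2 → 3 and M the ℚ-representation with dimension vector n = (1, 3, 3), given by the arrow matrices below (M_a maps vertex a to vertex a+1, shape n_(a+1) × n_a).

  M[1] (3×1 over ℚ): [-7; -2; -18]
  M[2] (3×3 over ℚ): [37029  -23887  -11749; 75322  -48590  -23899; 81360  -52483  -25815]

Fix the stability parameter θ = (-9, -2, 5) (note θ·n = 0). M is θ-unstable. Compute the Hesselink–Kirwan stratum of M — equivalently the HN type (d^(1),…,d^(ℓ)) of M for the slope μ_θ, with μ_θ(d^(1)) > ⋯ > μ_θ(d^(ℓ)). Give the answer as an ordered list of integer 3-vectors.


Barcode: M ≅ I[1,3], I[2,3]^2. HN layers by μ_θ (3 steps, strictly decreasing):
  μ^(1)=5; μ^(2)=-2; μ^(3)=-9

((0, 0, 3); (0, 3, 0); (1, 0, 0))


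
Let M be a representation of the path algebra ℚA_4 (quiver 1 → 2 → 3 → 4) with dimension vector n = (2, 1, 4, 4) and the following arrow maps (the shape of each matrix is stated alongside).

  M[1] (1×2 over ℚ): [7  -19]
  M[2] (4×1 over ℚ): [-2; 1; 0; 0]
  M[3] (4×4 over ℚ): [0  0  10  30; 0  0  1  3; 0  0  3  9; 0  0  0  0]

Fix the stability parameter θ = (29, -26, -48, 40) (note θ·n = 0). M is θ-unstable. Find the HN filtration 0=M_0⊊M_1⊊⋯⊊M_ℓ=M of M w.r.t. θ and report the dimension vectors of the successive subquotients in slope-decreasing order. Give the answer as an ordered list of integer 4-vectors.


Via rank(M_{q-1}∘⋯∘M_p): M ≅ I[1,1], I[1,3], I[3,3]^2, I[3,4], I[4,4]^3.
μ_θ-semistable layers: μ^(1)=40; μ^(2)=29; μ^(3)=-15; μ^(4)=-48

((0, 0, 0, 4); (1, 0, 0, 0); (1, 1, 1, 0); (0, 0, 3, 0))


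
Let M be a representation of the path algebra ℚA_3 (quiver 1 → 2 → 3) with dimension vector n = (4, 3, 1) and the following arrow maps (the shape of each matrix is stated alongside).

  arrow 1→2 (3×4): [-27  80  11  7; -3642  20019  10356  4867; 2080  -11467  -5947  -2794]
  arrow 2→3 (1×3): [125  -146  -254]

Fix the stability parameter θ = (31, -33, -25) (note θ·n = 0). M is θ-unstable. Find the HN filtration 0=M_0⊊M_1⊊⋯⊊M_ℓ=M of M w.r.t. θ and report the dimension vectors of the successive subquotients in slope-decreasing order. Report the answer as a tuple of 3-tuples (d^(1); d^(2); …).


Interval decomposition of M: I[1,1], I[1,2]^2, I[1,3].
HN type (ℓ=3): μ^(1)=31; μ^(2)=-1; μ^(3)=-9

((1, 0, 0); (2, 2, 0); (1, 1, 1))


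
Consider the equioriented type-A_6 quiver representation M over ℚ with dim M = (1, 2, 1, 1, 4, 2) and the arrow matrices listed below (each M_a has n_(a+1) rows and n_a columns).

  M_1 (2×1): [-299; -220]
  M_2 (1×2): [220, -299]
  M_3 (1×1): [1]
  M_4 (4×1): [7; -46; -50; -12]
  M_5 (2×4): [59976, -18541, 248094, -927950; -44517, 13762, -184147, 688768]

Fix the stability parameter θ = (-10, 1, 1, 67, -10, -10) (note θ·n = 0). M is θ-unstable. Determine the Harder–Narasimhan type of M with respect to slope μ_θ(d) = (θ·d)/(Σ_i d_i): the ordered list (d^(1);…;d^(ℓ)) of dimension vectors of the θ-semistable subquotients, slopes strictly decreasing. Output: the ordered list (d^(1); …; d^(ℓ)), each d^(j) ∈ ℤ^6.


Via rank(M_{q-1}∘⋯∘M_p): M ≅ I[1,2], I[2,6], I[5,5]^2, I[5,6].
μ_θ-semistable layers: μ^(1)=47/3; μ^(2)=1; μ^(3)=-10

((0, 0, 0, 1, 1, 1); (0, 2, 1, 0, 0, 0); (1, 0, 0, 0, 3, 1))


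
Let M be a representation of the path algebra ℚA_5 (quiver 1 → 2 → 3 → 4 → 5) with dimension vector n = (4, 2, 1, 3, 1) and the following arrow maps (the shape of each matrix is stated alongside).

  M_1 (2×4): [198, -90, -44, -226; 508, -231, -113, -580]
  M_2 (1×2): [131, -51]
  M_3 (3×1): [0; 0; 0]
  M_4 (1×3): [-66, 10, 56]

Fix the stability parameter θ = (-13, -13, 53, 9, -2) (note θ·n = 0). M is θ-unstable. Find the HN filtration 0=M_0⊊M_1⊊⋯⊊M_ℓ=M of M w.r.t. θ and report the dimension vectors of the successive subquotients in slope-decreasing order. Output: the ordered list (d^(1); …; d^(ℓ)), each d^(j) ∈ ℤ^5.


Via rank(M_{q-1}∘⋯∘M_p): M ≅ I[1,1]^2, I[1,2], I[1,3], I[4,4]^2, I[4,5].
μ_θ-semistable layers: μ^(1)=53; μ^(2)=9; μ^(3)=7/2; μ^(4)=-13

((0, 0, 1, 0, 0); (0, 0, 0, 2, 0); (0, 0, 0, 1, 1); (4, 2, 0, 0, 0))


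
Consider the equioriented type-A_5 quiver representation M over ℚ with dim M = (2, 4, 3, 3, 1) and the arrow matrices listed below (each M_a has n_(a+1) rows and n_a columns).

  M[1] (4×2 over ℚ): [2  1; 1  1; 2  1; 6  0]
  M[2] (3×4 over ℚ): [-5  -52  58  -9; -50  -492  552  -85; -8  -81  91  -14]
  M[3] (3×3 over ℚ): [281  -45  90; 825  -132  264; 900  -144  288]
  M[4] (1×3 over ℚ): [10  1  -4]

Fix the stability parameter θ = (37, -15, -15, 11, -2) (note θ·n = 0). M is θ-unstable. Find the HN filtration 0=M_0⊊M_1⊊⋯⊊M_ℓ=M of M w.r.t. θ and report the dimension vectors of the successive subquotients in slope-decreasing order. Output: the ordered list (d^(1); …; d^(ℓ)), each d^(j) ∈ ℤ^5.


Via rank(M_{q-1}∘⋯∘M_p): M ≅ I[1,3], I[1,5], I[2,2], I[2,4], I[4,4].
μ_θ-semistable layers: μ^(1)=11; μ^(2)=9/2; μ^(3)=7/3; μ^(4)=-15

((0, 0, 0, 2, 0); (0, 0, 0, 1, 1); (2, 2, 2, 0, 0); (0, 2, 1, 0, 0))


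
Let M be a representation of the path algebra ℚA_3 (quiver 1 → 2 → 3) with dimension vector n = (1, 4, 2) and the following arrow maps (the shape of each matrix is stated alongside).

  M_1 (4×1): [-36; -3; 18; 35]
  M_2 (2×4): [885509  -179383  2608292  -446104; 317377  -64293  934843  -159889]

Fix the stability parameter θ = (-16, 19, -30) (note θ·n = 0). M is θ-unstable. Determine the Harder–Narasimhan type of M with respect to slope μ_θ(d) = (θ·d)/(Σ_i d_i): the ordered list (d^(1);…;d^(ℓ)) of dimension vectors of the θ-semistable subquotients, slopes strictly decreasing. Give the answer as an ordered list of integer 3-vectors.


Interval decomposition of M: I[1,3], I[2,2]^2, I[2,3].
HN type (ℓ=3): μ^(1)=19; μ^(2)=-11/2; μ^(3)=-16

((0, 2, 0); (0, 2, 2); (1, 0, 0))


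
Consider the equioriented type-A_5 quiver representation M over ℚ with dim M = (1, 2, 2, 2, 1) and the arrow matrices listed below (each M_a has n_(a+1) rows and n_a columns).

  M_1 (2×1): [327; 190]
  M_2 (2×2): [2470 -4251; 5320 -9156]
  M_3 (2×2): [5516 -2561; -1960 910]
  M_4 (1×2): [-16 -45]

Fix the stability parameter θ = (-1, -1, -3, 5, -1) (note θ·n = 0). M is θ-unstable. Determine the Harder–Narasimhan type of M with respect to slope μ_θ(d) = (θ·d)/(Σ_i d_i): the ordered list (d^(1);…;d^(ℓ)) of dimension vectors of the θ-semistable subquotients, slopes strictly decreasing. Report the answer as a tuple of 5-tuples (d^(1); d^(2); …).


Via rank(M_{q-1}∘⋯∘M_p): M ≅ I[1,2], I[2,3], I[3,5], I[4,4].
μ_θ-semistable layers: μ^(1)=5; μ^(2)=2; μ^(3)=-1; μ^(4)=-2; μ^(5)=-3

((0, 0, 0, 1, 0); (0, 0, 0, 1, 1); (1, 1, 0, 0, 0); (0, 1, 1, 0, 0); (0, 0, 1, 0, 0))


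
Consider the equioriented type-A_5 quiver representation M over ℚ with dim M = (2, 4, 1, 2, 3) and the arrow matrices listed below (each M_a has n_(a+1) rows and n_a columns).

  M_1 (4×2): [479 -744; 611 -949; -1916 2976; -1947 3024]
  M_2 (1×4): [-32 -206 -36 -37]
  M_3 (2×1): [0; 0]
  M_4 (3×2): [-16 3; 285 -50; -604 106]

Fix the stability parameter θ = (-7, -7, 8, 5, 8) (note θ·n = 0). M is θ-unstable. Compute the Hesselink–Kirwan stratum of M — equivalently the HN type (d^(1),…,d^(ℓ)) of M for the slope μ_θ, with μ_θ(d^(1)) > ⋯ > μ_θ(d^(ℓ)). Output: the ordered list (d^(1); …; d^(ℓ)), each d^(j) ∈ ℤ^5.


Interval decomposition of M: I[1,2], I[1,3], I[2,2]^2, I[4,5]^2, I[5,5].
HN type (ℓ=3): μ^(1)=8; μ^(2)=5; μ^(3)=-7

((0, 0, 1, 0, 3); (0, 0, 0, 2, 0); (2, 4, 0, 0, 0))


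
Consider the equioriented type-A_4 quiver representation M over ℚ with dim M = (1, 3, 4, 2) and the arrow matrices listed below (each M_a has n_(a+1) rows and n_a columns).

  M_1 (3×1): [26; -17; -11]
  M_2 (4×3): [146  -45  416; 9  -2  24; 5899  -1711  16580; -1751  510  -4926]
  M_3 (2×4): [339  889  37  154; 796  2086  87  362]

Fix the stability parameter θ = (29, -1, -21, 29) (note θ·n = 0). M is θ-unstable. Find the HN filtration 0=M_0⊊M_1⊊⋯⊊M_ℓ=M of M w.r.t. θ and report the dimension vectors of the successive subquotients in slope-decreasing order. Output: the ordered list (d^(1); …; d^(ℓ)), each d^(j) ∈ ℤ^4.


Interval decomposition of M: I[1,4], I[2,3], I[2,4], I[3,3].
HN type (ℓ=4): μ^(1)=29; μ^(2)=7/3; μ^(3)=-11; μ^(4)=-21

((0, 0, 0, 2); (1, 1, 1, 0); (0, 2, 2, 0); (0, 0, 1, 0))


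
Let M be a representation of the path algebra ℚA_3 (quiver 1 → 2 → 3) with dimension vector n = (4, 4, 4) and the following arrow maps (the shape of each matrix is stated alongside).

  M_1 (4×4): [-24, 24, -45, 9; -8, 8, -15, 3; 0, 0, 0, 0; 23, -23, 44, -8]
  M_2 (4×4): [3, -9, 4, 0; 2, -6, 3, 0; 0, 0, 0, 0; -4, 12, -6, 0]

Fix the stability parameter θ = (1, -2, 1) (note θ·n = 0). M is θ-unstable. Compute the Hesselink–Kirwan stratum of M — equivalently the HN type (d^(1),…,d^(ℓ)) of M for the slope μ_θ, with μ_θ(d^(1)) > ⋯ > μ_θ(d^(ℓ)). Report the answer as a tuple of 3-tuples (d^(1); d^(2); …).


Barcode: M ≅ I[1,1]^2, I[1,2]^2, I[2,3]^2, I[3,3]^2. HN layers by μ_θ (3 steps, strictly decreasing):
  μ^(1)=1; μ^(2)=-1/2; μ^(3)=-2

((2, 0, 4); (2, 2, 0); (0, 2, 0))


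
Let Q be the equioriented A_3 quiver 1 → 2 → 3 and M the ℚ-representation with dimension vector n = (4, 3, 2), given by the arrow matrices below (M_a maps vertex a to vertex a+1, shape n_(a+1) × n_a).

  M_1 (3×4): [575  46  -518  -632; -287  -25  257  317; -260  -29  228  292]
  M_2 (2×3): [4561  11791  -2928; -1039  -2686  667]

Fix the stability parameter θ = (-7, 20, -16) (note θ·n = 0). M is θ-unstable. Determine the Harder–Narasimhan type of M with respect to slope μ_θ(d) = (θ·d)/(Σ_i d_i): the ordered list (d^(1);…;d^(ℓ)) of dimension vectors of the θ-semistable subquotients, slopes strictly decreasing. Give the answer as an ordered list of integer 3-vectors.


Interval decomposition of M: I[1,1], I[1,2], I[1,3]^2.
HN type (ℓ=3): μ^(1)=20; μ^(2)=2; μ^(3)=-7

((0, 1, 0); (0, 2, 2); (4, 0, 0))


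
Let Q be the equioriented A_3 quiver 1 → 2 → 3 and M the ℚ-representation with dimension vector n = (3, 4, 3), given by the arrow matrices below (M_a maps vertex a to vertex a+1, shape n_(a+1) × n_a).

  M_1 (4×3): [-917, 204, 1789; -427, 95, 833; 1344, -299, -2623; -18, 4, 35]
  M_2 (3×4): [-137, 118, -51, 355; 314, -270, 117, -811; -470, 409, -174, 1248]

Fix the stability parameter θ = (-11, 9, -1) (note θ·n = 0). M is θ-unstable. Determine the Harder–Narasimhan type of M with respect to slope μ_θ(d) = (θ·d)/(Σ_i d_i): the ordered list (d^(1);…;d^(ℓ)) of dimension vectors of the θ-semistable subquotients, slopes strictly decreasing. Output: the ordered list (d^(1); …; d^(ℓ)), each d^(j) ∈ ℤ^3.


Via rank(M_{q-1}∘⋯∘M_p): M ≅ I[1,3]^3, I[2,2].
μ_θ-semistable layers: μ^(1)=9; μ^(2)=4; μ^(3)=-11

((0, 1, 0); (0, 3, 3); (3, 0, 0))


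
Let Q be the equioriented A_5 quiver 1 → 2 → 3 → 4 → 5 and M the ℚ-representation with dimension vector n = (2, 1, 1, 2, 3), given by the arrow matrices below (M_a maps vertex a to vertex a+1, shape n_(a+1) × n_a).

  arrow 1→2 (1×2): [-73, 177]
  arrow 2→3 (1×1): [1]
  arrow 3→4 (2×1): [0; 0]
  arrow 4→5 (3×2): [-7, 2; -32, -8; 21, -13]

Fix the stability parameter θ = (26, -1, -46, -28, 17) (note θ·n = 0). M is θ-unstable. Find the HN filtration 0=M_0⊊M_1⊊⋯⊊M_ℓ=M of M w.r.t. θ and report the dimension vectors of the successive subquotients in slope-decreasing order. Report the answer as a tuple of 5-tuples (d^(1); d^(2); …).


Via rank(M_{q-1}∘⋯∘M_p): M ≅ I[1,1], I[1,3], I[4,5]^2, I[5,5].
μ_θ-semistable layers: μ^(1)=26; μ^(2)=17; μ^(3)=-7; μ^(4)=-28

((1, 0, 0, 0, 0); (0, 0, 0, 0, 3); (1, 1, 1, 0, 0); (0, 0, 0, 2, 0))


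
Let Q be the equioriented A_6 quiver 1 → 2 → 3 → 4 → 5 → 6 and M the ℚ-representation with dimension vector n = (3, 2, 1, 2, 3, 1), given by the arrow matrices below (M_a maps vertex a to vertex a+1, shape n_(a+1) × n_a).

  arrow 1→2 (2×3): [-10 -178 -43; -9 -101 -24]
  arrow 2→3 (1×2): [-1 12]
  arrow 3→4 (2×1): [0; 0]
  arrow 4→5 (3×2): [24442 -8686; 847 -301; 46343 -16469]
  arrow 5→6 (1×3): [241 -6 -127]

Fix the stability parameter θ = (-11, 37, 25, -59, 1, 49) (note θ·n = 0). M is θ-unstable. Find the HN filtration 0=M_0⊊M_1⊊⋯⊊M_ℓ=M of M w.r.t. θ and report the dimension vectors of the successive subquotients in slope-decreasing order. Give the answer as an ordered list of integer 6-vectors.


Barcode: M ≅ I[1,1], I[1,2], I[1,3], I[4,4], I[4,6], I[5,5]^2. HN layers by μ_θ (6 steps, strictly decreasing):
  μ^(1)=49; μ^(2)=37; μ^(3)=31; μ^(4)=1; μ^(5)=-11; μ^(6)=-59

((0, 0, 0, 0, 0, 1); (0, 1, 0, 0, 0, 0); (0, 1, 1, 0, 0, 0); (0, 0, 0, 0, 3, 0); (3, 0, 0, 0, 0, 0); (0, 0, 0, 2, 0, 0))


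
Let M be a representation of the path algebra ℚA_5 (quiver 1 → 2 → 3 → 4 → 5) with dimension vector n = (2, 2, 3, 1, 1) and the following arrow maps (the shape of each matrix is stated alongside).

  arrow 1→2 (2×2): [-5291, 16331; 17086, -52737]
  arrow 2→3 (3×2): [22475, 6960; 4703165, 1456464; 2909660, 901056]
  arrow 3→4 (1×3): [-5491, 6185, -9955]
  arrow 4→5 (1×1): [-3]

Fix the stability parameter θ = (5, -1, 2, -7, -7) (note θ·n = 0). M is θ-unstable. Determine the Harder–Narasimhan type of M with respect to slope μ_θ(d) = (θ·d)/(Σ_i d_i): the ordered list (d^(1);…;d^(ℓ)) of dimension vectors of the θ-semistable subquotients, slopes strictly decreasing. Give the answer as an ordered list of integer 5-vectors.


Via rank(M_{q-1}∘⋯∘M_p): M ≅ I[1,2], I[1,3], I[3,3], I[3,5].
μ_θ-semistable layers: μ^(1)=2; μ^(2)=-4

((2, 2, 2, 0, 0); (0, 0, 1, 1, 1))


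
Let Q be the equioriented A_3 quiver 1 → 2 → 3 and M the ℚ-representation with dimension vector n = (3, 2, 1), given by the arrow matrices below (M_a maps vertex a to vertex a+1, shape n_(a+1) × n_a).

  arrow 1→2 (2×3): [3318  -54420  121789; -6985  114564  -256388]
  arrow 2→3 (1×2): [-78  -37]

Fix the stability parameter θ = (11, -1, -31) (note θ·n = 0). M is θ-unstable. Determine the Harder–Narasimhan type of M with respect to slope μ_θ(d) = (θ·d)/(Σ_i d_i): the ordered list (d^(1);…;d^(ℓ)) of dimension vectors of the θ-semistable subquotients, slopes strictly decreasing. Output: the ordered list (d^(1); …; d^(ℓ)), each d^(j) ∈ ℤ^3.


Barcode: M ≅ I[1,1], I[1,2], I[1,3]. HN layers by μ_θ (3 steps, strictly decreasing):
  μ^(1)=11; μ^(2)=5; μ^(3)=-7

((1, 0, 0); (1, 1, 0); (1, 1, 1))


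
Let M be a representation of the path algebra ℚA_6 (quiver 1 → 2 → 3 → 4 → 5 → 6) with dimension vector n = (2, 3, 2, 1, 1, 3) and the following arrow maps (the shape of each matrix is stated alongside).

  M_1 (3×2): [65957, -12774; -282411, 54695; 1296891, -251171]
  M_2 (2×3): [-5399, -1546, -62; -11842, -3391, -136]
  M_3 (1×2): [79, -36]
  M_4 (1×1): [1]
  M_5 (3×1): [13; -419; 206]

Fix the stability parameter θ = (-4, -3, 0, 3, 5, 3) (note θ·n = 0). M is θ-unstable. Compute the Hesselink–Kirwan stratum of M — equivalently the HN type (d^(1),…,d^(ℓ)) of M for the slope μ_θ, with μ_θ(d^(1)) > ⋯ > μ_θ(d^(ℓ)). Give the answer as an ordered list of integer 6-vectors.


Barcode: M ≅ I[1,3], I[1,6], I[2,2], I[6,6]^2. HN layers by μ_θ (5 steps, strictly decreasing):
  μ^(1)=4; μ^(2)=3; μ^(3)=0; μ^(4)=-3; μ^(5)=-4

((0, 0, 0, 0, 1, 1); (0, 0, 0, 1, 0, 2); (0, 0, 2, 0, 0, 0); (0, 3, 0, 0, 0, 0); (2, 0, 0, 0, 0, 0))


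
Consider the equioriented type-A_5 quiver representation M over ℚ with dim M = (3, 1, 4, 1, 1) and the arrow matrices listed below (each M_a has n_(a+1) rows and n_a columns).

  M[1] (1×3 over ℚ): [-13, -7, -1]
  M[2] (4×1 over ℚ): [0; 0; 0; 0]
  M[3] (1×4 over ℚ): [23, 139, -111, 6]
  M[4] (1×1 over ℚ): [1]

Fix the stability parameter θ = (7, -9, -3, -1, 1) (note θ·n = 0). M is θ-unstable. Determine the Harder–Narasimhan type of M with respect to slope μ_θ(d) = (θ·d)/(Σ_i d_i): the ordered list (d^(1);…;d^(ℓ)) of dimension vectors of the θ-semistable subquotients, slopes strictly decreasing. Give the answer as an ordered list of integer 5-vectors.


Barcode: M ≅ I[1,1]^2, I[1,2], I[3,3]^3, I[3,5]. HN layers by μ_θ (4 steps, strictly decreasing):
  μ^(1)=7; μ^(2)=1; μ^(3)=-1; μ^(4)=-3

((2, 0, 0, 0, 0); (0, 0, 0, 0, 1); (1, 1, 0, 1, 0); (0, 0, 4, 0, 0))


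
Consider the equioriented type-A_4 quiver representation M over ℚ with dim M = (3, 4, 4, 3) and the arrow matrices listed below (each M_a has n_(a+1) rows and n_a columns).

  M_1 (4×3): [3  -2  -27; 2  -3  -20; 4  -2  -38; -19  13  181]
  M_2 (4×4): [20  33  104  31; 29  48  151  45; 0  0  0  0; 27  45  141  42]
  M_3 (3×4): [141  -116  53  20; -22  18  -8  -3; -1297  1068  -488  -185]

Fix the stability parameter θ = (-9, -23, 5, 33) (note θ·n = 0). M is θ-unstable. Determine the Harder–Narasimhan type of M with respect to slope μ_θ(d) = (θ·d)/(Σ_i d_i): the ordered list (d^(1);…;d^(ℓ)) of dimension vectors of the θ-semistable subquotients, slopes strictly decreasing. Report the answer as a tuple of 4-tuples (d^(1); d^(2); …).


Via rank(M_{q-1}∘⋯∘M_p): M ≅ I[1,2], I[1,4]^2, I[2,2], I[3,3], I[3,4].
μ_θ-semistable layers: μ^(1)=33; μ^(2)=5; μ^(3)=-16; μ^(4)=-23

((0, 0, 0, 3); (0, 0, 4, 0); (3, 3, 0, 0); (0, 1, 0, 0))


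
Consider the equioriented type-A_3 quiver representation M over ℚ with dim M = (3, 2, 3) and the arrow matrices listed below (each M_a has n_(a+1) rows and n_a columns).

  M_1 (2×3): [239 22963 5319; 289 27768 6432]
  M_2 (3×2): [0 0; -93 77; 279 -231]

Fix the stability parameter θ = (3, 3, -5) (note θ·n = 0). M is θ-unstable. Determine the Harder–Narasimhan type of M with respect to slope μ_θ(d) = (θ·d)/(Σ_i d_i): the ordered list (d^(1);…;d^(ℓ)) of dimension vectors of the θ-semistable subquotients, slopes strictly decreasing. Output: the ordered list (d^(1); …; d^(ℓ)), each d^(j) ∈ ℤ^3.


Interval decomposition of M: I[1,1], I[1,2], I[1,3], I[3,3]^2.
HN type (ℓ=3): μ^(1)=3; μ^(2)=1/3; μ^(3)=-5

((2, 1, 0); (1, 1, 1); (0, 0, 2))
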